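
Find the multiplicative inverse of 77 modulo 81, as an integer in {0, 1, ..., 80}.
Apply the extended Euclidean algorithm to (81, 77), tracking rows (r, s, t) with s·81 + t·77 = r. Each division r_prev = q·r_cur + r_new produces the new row as (previous row) − q·(current row):
  row A: (81, 1, 0)   [1·81 + 0·77 = 81]
  row B: (77, 0, 1)   [0·81 + 1·77 = 77]
  81 = 1·77 + 4   → row C = row A − 1·row B = (4, 1, −1)   [check: 1·81 − 1·77 = 4]
  77 = 19·4 + 1   → row D = row B − 19·row C = (1, −19, 20)   [check: −19·81 + 20·77 = 1]
  4 = 4·1 + 0   → remainder 0, stop. gcd = 1 (last nonzero row D).
The gcd is 1, so 77 is invertible mod 81. The last nonzero row gives −19·81 + 20·77 = 1, so t = 20. So 77^(−1) ≡ 20 (mod 81). Verify: 77 · 20 = 1540 ≡ 1 (mod 81). ✓

Final answer: 77^(−1) ≡ 20 (mod 81)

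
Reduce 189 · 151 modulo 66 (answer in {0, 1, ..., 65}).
27

Reduce the factors first: 189 ≡ 57, 151 ≡ 19 (mod 66), so 189 · 151 ≡ 57 · 19 (mod 66). 57 · 19 = 1083. Dividing by 66: 1083 = 16·66 + 27. So (189 · 151) mod 66 = 27.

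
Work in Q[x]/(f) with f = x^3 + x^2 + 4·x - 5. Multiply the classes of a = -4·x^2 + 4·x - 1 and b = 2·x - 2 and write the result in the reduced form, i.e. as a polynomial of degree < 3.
First multiply in Q[x] without reducing: a · b = -8·x^3 + 16·x^2 - 10·x + 2. Now divide by f(x) = x^3 + x^2 + 4·x - 5, eliminating the leading term at each step:
  leading term -8·x^3: subtract (-8)·f(x) = -8·x^3 - 8·x^2 - 32·x + 40, leaving 24·x^2 + 22·x - 38
The degree is now < 3, so this is the remainder. Hence a · b ≡ 24·x^2 + 22·x - 38 in Q[x]/(f).

Final answer: a · b ≡ 24·x^2 + 22·x - 38 (mod f(x))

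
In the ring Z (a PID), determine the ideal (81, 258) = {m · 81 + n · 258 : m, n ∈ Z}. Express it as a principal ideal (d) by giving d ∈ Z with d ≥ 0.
(81, 258) = (3); d = 3

In the PID Z, (a, b) is generated by gcd(a, b). Compute gcd(258, 81) with the extended Euclidean algorithm, tracking rows (r, s, t) with s·258 + t·81 = r:
  row A: (258, 1, 0)   [1·258 + 0·81 = 258]
  row B: (81, 0, 1)   [0·258 + 1·81 = 81]
  258 = 3·81 + 15   → row C = row A − 3·row B = (15, 1, −3)   [check: 1·258 − 3·81 = 15]
  81 = 5·15 + 6   → row D = row B − 5·row C = (6, −5, 16)   [check: −5·258 + 16·81 = 6]
  15 = 2·6 + 3   → row E = row C − 2·row D = (3, 11, −35)   [check: 11·258 − 35·81 = 3]
  6 = 2·3 + 0   → remainder 0, stop. gcd = 3 (last nonzero row E).
So gcd(81, 258) = 3, with Bézout identity 11·258 − 35·81 = 3. Containment (⊇): the Bézout identity exhibits 3 as an element of (81, 258), giving (3) ⊆ (81, 258). Containment (⊆): since 3 | 81 and 3 | 258 (81 = 3·27, 258 = 3·86), every Z-linear combination of 81 and 258 is divisible by 3, so (81, 258) ⊆ (3). Therefore (81, 258) = (3), d = 3.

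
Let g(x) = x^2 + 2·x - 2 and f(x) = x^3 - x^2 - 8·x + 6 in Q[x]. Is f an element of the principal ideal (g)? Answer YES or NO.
In Q[x] the ideal (g) consists of all multiples of g, so f ∈ (g) iff g | f, i.e. iff the remainder of f on division by g is 0. Divide f by g (g is monic, so eliminate the leading term of the running remainder at each step):
  leading term x^3: subtract (x)·g(x) = x^3 + 2·x^2 - 2·x, leaving -3·x^2 - 6·x + 6
  leading term -3·x^2: subtract (-3)·g(x) = -3·x^2 - 6·x + 6, leaving 0
The remainder is 0, so f(x) = g(x) · h(x) with h(x) = x - 3. Hence g | f, i.e. f ∈ (g).

Final answer: YES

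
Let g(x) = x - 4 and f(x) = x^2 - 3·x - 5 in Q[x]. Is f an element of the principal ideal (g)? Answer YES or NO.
NO

In Q[x] the ideal (g) consists of all multiples of g, so f ∈ (g) iff g | f, i.e. iff the remainder of f on division by g is 0. Divide f by g (g is monic, so eliminate the leading term of the running remainder at each step):
  leading term x^2: subtract (x)·g(x) = x^2 - 4·x, leaving x - 5
  leading term x: subtract (1)·g(x) = x - 4, leaving -1
The remainder r(x) = -1 ≠ 0 (and deg r < deg g), so g ∤ f, i.e. f ∉ (g).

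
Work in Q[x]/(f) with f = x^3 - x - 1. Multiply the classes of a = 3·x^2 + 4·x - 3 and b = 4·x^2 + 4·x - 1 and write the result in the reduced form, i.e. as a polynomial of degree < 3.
First multiply in Q[x] without reducing: a · b = 12·x^4 + 28·x^3 + x^2 - 16·x + 3. Now divide by f(x) = x^3 - x - 1, eliminating the leading term at each step:
  leading term 12·x^4: subtract (12·x)·f(x) = 12·x^4 - 12·x^2 - 12·x, leaving 28·x^3 + 13·x^2 - 4·x + 3
  leading term 28·x^3: subtract (28)·f(x) = 28·x^3 - 28·x - 28, leaving 13·x^2 + 24·x + 31
The degree is now < 3, so this is the remainder. Hence a · b ≡ 13·x^2 + 24·x + 31 in Q[x]/(f).

Final answer: a · b ≡ 13·x^2 + 24·x + 31 (mod f(x))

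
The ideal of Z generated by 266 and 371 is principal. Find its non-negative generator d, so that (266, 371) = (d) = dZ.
In the PID Z, (a, b) is generated by gcd(a, b). Compute gcd(371, 266) with the extended Euclidean algorithm, tracking rows (r, s, t) with s·371 + t·266 = r:
  row A: (371, 1, 0)   [1·371 + 0·266 = 371]
  row B: (266, 0, 1)   [0·371 + 1·266 = 266]
  371 = 1·266 + 105   → row C = row A − 1·row B = (105, 1, −1)   [check: 1·371 − 1·266 = 105]
  266 = 2·105 + 56   → row D = row B − 2·row C = (56, −2, 3)   [check: −2·371 + 3·266 = 56]
  105 = 1·56 + 49   → row E = row C − 1·row D = (49, 3, −4)   [check: 3·371 − 4·266 = 49]
  56 = 1·49 + 7   → row F = row D − 1·row E = (7, −5, 7)   [check: −5·371 + 7·266 = 7]
  49 = 7·7 + 0   → remainder 0, stop. gcd = 7 (last nonzero row F).
So gcd(266, 371) = 7, with Bézout identity −5·371 + 7·266 = 7. Containment (⊇): the Bézout identity exhibits 7 as an element of (266, 371), giving (7) ⊆ (266, 371). Containment (⊆): since 7 | 266 and 7 | 371 (266 = 7·38, 371 = 7·53), every Z-linear combination of 266 and 371 is divisible by 7, so (266, 371) ⊆ (7). Therefore (266, 371) = (7), d = 7.

Final answer: (266, 371) = (7); d = 7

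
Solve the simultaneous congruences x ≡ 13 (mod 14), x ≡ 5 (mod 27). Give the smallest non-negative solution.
The moduli 14, 27 are pairwise coprime, so by the CRT there is a unique solution mod 14·27 = 378.
Solve by successive substitution. Start with x ≡ 13 (mod 14).
  Combine with x ≡ 5 (mod 27): write x = 13 + 14·t and require 13 + 14·t ≡ 5 (mod 27), i.e. 14·t ≡ 5 − 13 ≡ 19 (mod 27). Since 14^(−1) ≡ 2 (mod 27), t ≡ 2·19 ≡ 11 (mod 27). So x ≡ 13 + 14·11 = 167 (mod 378).
Unique solution in [0, 378): x = 167.

Final answer: x ≡ 167 (mod 378); the representative in [0, 378) is 167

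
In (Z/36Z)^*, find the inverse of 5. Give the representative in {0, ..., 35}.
Apply the extended Euclidean algorithm to (36, 5), tracking rows (r, s, t) with s·36 + t·5 = r. Each division r_prev = q·r_cur + r_new produces the new row as (previous row) − q·(current row):
  row A: (36, 1, 0)   [1·36 + 0·5 = 36]
  row B: (5, 0, 1)   [0·36 + 1·5 = 5]
  36 = 7·5 + 1   → row C = row A − 7·row B = (1, 1, −7)   [check: 1·36 − 7·5 = 1]
  5 = 5·1 + 0   → remainder 0, stop. gcd = 1 (last nonzero row C).
The gcd is 1, so 5 is invertible mod 36. The last nonzero row gives 1·36 − 7·5 = 1, so t = −7. So 5^(−1) ≡ −7 ≡ 29 (mod 36). Verify: 5 · 29 = 145 ≡ 1 (mod 36). ✓

Final answer: 5^(−1) ≡ 29 (mod 36)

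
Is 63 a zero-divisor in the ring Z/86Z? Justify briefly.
gcd(63, 86) = 1, so 63 is a unit in Z/86Z (it has a multiplicative inverse). A unit cannot be a zero-divisor: if 63·b ≡ 0 then multiplying both sides by 63^(−1) gives b ≡ 0. So 63 is not a zero-divisor.

Final answer: NO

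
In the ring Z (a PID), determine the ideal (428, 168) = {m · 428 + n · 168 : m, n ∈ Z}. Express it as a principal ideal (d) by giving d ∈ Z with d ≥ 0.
(428, 168) = (4); d = 4

In the PID Z, (a, b) is generated by gcd(a, b). Compute gcd(428, 168) with the extended Euclidean algorithm, tracking rows (r, s, t) with s·428 + t·168 = r:
  row A: (428, 1, 0)   [1·428 + 0·168 = 428]
  row B: (168, 0, 1)   [0·428 + 1·168 = 168]
  428 = 2·168 + 92   → row C = row A − 2·row B = (92, 1, −2)   [check: 1·428 − 2·168 = 92]
  168 = 1·92 + 76   → row D = row B − 1·row C = (76, −1, 3)   [check: −1·428 + 3·168 = 76]
  92 = 1·76 + 16   → row E = row C − 1·row D = (16, 2, −5)   [check: 2·428 − 5·168 = 16]
  76 = 4·16 + 12   → row F = row D − 4·row E = (12, −9, 23)   [check: −9·428 + 23·168 = 12]
  16 = 1·12 + 4   → row G = row E − 1·row F = (4, 11, −28)   [check: 11·428 − 28·168 = 4]
  12 = 3·4 + 0   → remainder 0, stop. gcd = 4 (last nonzero row G).
So gcd(428, 168) = 4, with Bézout identity 11·428 − 28·168 = 4. Containment (⊇): the Bézout identity exhibits 4 as an element of (428, 168), giving (4) ⊆ (428, 168). Containment (⊆): since 4 | 428 and 4 | 168 (428 = 4·107, 168 = 4·42), every Z-linear combination of 428 and 168 is divisible by 4, so (428, 168) ⊆ (4). Therefore (428, 168) = (4), d = 4.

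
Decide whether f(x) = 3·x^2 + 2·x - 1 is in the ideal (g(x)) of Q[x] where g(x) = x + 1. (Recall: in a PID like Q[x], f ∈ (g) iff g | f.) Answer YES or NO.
YES

In Q[x] the ideal (g) consists of all multiples of g, so f ∈ (g) iff g | f, i.e. iff the remainder of f on division by g is 0. Divide f by g (g is monic, so eliminate the leading term of the running remainder at each step):
  leading term 3·x^2: subtract (3·x)·g(x) = 3·x^2 + 3·x, leaving -x - 1
  leading term -x: subtract (-1)·g(x) = -x - 1, leaving 0
The remainder is 0, so f(x) = g(x) · h(x) with h(x) = 3·x - 1. Hence g | f, i.e. f ∈ (g).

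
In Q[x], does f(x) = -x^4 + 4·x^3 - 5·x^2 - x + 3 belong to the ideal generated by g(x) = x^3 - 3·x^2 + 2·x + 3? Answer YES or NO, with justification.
In Q[x] the ideal (g) consists of all multiples of g, so f ∈ (g) iff g | f, i.e. iff the remainder of f on division by g is 0. Divide f by g (g is monic, so eliminate the leading term of the running remainder at each step):
  leading term -x^4: subtract (-x)·g(x) = -x^4 + 3·x^3 - 2·x^2 - 3·x, leaving x^3 - 3·x^2 + 2·x + 3
  leading term x^3: subtract (1)·g(x) = x^3 - 3·x^2 + 2·x + 3, leaving 0
The remainder is 0, so f(x) = g(x) · h(x) with h(x) = 1 - x. Hence g | f, i.e. f ∈ (g).

Final answer: YES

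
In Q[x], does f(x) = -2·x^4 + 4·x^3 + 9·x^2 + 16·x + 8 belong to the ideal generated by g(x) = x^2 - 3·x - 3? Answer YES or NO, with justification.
NO

In Q[x] the ideal (g) consists of all multiples of g, so f ∈ (g) iff g | f, i.e. iff the remainder of f on division by g is 0. Divide f by g (g is monic, so eliminate the leading term of the running remainder at each step):
  leading term -2·x^4: subtract (-2·x^2)·g(x) = -2·x^4 + 6·x^3 + 6·x^2, leaving -2·x^3 + 3·x^2 + 16·x + 8
  leading term -2·x^3: subtract (-2·x)·g(x) = -2·x^3 + 6·x^2 + 6·x, leaving -3·x^2 + 10·x + 8
  leading term -3·x^2: subtract (-3)·g(x) = -3·x^2 + 9·x + 9, leaving x - 1
The remainder r(x) = x - 1 ≠ 0 (and deg r < deg g), so g ∤ f, i.e. f ∉ (g).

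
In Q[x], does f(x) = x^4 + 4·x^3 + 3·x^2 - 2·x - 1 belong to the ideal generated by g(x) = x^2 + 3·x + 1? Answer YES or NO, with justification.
In Q[x] the ideal (g) consists of all multiples of g, so f ∈ (g) iff g | f, i.e. iff the remainder of f on division by g is 0. Divide f by g (g is monic, so eliminate the leading term of the running remainder at each step):
  leading term x^4: subtract (x^2)·g(x) = x^4 + 3·x^3 + x^2, leaving x^3 + 2·x^2 - 2·x - 1
  leading term x^3: subtract (x)·g(x) = x^3 + 3·x^2 + x, leaving -x^2 - 3·x - 1
  leading term -x^2: subtract (-1)·g(x) = -x^2 - 3·x - 1, leaving 0
The remainder is 0, so f(x) = g(x) · h(x) with h(x) = x^2 + x - 1. Hence g | f, i.e. f ∈ (g).

Final answer: YES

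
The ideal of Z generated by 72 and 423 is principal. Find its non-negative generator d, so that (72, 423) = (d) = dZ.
(72, 423) = (9); d = 9

In the PID Z, (a, b) is generated by gcd(a, b). Compute gcd(423, 72) with the extended Euclidean algorithm, tracking rows (r, s, t) with s·423 + t·72 = r:
  row A: (423, 1, 0)   [1·423 + 0·72 = 423]
  row B: (72, 0, 1)   [0·423 + 1·72 = 72]
  423 = 5·72 + 63   → row C = row A − 5·row B = (63, 1, −5)   [check: 1·423 − 5·72 = 63]
  72 = 1·63 + 9   → row D = row B − 1·row C = (9, −1, 6)   [check: −1·423 + 6·72 = 9]
  63 = 7·9 + 0   → remainder 0, stop. gcd = 9 (last nonzero row D).
So gcd(72, 423) = 9, with Bézout identity −1·423 + 6·72 = 9. Containment (⊇): the Bézout identity exhibits 9 as an element of (72, 423), giving (9) ⊆ (72, 423). Containment (⊆): since 9 | 72 and 9 | 423 (72 = 9·8, 423 = 9·47), every Z-linear combination of 72 and 423 is divisible by 9, so (72, 423) ⊆ (9). Therefore (72, 423) = (9), d = 9.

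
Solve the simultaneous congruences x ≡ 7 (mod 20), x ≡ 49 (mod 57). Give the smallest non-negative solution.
x ≡ 847 (mod 1140); the representative in [0, 1140) is 847

The moduli 20, 57 are pairwise coprime, so by the CRT there is a unique solution mod 20·57 = 1140.
Solve by successive substitution. Start with x ≡ 7 (mod 20).
  Combine with x ≡ 49 (mod 57): write x = 7 + 20·t and require 7 + 20·t ≡ 49 (mod 57), i.e. 20·t ≡ 49 − 7 ≡ 42 (mod 57). Since 20^(−1) ≡ 20 (mod 57), t ≡ 20·42 ≡ 42 (mod 57). So x ≡ 7 + 20·42 = 847 (mod 1140).
Unique solution in [0, 1140): x = 847.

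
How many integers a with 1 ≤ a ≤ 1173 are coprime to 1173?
704

The number of a ∈ {1, ..., 1173} with gcd(a, 1173) = 1 is by definition Euler's totient φ(1173). φ is multiplicative, with φ(p^e) = p^e − p^(e−1). Factorise 1173 = 3 · 17 · 23. Then
  φ(1173) = (3 − 1) · (17 − 1) · (23 − 1) = 2 · 16 · 22 = 704.
So there are 704 such integers.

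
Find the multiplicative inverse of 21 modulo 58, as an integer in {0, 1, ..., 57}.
21^(−1) ≡ 47 (mod 58)

Apply the extended Euclidean algorithm to (58, 21), tracking rows (r, s, t) with s·58 + t·21 = r. Each division r_prev = q·r_cur + r_new produces the new row as (previous row) − q·(current row):
  row A: (58, 1, 0)   [1·58 + 0·21 = 58]
  row B: (21, 0, 1)   [0·58 + 1·21 = 21]
  58 = 2·21 + 16   → row C = row A − 2·row B = (16, 1, −2)   [check: 1·58 − 2·21 = 16]
  21 = 1·16 + 5   → row D = row B − 1·row C = (5, −1, 3)   [check: −1·58 + 3·21 = 5]
  16 = 3·5 + 1   → row E = row C − 3·row D = (1, 4, −11)   [check: 4·58 − 11·21 = 1]
  5 = 5·1 + 0   → remainder 0, stop. gcd = 1 (last nonzero row E).
The gcd is 1, so 21 is invertible mod 58. The last nonzero row gives 4·58 − 11·21 = 1, so t = −11. So 21^(−1) ≡ −11 ≡ 47 (mod 58). Verify: 21 · 47 = 987 ≡ 1 (mod 58). ✓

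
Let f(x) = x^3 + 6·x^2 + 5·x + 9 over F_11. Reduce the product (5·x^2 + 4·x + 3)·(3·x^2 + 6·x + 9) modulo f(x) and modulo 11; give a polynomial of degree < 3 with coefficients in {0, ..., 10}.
a · b ≡ 5·x^2 + 5·x + 8 (mod f(x))

Multiply as integer polynomials: a · b = 15·x^4 + 42·x^3 + 78·x^2 + 54·x + 27. Reducing coefficients mod 11: a · b ≡ 4·x^4 + 9·x^3 + x^2 + 10·x + 5. Now divide by f(x) = x^3 + 6·x^2 + 5·x + 9 in F_11[x], eliminating the leading term at each step:
  leading term 4·x^4: subtract (4·x)·f(x) = 4·x^4 + 2·x^3 + 9·x^2 + 3·x, leaving 7·x^3 + 3·x^2 + 7·x + 5 (coefficients mod 11)
  leading term 7·x^3: subtract (7)·f(x) = 7·x^3 + 9·x^2 + 2·x + 8, leaving 5·x^2 + 5·x + 8 (coefficients mod 11)
The degree is now < 3, so this is the remainder. Hence a · b ≡ 5·x^2 + 5·x + 8 in F_11[x]/(f).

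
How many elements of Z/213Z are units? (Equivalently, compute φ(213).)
Z/213Z has φ(213) = 140 units

An element a ∈ Z/213Z is a unit iff gcd(a, 213) = 1, so the number of units is φ(213). φ is multiplicative, with φ(p^e) = p^e − p^(e−1). Factorise 213 = 3 · 71. Then
  φ(213) = (3 − 1) · (71 − 1) = 2 · 70 = 140.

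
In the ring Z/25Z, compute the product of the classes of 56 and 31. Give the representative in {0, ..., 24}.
11

Reduce the factors first: 56 ≡ 6, 31 ≡ 6 (mod 25), so 56 · 31 ≡ 6 · 6 (mod 25). 6 · 6 = 36. Dividing by 25: 36 = 1·25 + 11. So (56 · 31) mod 25 = 11.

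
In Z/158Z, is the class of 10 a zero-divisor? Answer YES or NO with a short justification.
YES

gcd(10, 158) = 2 > 1, so 10 is not a unit in Z/158Z. In Z/nZ every nonzero non-unit is a zero-divisor: explicitly, take b = 158/gcd = 79 ≠ 0 (mod 158); then 10·79 = 790 = 5·158, i.e. 10·79 ≡ 0 (mod 158). So 10 is a zero-divisor.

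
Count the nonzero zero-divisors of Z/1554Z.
Z/1554Z has 1121 nonzero zero-divisors

In Z/1554Z each nonzero element is either a unit (gcd with 1554 is 1) or a zero-divisor (gcd > 1). The number of units is φ(1554): factorise 1554 = 2 · 3 · 7 · 37, so φ(1554) = (2 − 1) · (3 − 1) · (7 − 1) · (37 − 1) = 1 · 2 · 6 · 36 = 432. The nonzero elements number 1554 − 1 = 1553. Hence the nonzero zero-divisors number 1553 − 432 = 1121.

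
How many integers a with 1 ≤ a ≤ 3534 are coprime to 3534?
The number of a ∈ {1, ..., 3534} with gcd(a, 3534) = 1 is by definition Euler's totient φ(3534). φ is multiplicative, with φ(p^e) = p^e − p^(e−1). Factorise 3534 = 2 · 3 · 19 · 31. Then
  φ(3534) = (2 − 1) · (3 − 1) · (19 − 1) · (31 − 1) = 1 · 2 · 18 · 30 = 1080.
So there are 1080 such integers.

Final answer: 1080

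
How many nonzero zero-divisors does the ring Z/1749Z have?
In Z/1749Z each nonzero element is either a unit (gcd with 1749 is 1) or a zero-divisor (gcd > 1). The number of units is φ(1749): factorise 1749 = 3 · 11 · 53, so φ(1749) = (3 − 1) · (11 − 1) · (53 − 1) = 2 · 10 · 52 = 1040. The nonzero elements number 1749 − 1 = 1748. Hence the nonzero zero-divisors number 1748 − 1040 = 708.

Final answer: Z/1749Z has 708 nonzero zero-divisors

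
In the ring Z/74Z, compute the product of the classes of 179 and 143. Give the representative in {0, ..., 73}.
67

Reduce the factors first: 179 ≡ 31, 143 ≡ 69 (mod 74), so 179 · 143 ≡ 31 · 69 (mod 74). 31 · 69 = 2139. Dividing by 74: 2139 = 28·74 + 67. So (179 · 143) mod 74 = 67.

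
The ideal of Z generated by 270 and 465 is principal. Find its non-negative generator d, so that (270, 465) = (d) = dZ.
In the PID Z, (a, b) is generated by gcd(a, b). Compute gcd(465, 270) with the extended Euclidean algorithm, tracking rows (r, s, t) with s·465 + t·270 = r:
  row A: (465, 1, 0)   [1·465 + 0·270 = 465]
  row B: (270, 0, 1)   [0·465 + 1·270 = 270]
  465 = 1·270 + 195   → row C = row A − 1·row B = (195, 1, −1)   [check: 1·465 − 1·270 = 195]
  270 = 1·195 + 75   → row D = row B − 1·row C = (75, −1, 2)   [check: −1·465 + 2·270 = 75]
  195 = 2·75 + 45   → row E = row C − 2·row D = (45, 3, −5)   [check: 3·465 − 5·270 = 45]
  75 = 1·45 + 30   → row F = row D − 1·row E = (30, −4, 7)   [check: −4·465 + 7·270 = 30]
  45 = 1·30 + 15   → row G = row E − 1·row F = (15, 7, −12)   [check: 7·465 − 12·270 = 15]
  30 = 2·15 + 0   → remainder 0, stop. gcd = 15 (last nonzero row G).
So gcd(270, 465) = 15, with Bézout identity 7·465 − 12·270 = 15. Containment (⊇): the Bézout identity exhibits 15 as an element of (270, 465), giving (15) ⊆ (270, 465). Containment (⊆): since 15 | 270 and 15 | 465 (270 = 15·18, 465 = 15·31), every Z-linear combination of 270 and 465 is divisible by 15, so (270, 465) ⊆ (15). Therefore (270, 465) = (15), d = 15.

Final answer: (270, 465) = (15); d = 15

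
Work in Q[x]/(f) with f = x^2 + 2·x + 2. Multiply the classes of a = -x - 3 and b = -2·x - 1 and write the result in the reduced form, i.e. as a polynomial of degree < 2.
First multiply in Q[x] without reducing: a · b = 2·x^2 + 7·x + 3. Now divide by f(x) = x^2 + 2·x + 2, eliminating the leading term at each step:
  leading term 2·x^2: subtract (2)·f(x) = 2·x^2 + 4·x + 4, leaving 3·x - 1
The degree is now < 2, so this is the remainder. Hence a · b ≡ 3·x - 1 in Q[x]/(f).

Final answer: a · b ≡ 3·x - 1 (mod f(x))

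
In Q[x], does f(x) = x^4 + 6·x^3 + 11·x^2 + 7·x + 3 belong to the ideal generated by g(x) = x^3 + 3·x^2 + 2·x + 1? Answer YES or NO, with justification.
In Q[x] the ideal (g) consists of all multiples of g, so f ∈ (g) iff g | f, i.e. iff the remainder of f on division by g is 0. Divide f by g (g is monic, so eliminate the leading term of the running remainder at each step):
  leading term x^4: subtract (x)·g(x) = x^4 + 3·x^3 + 2·x^2 + x, leaving 3·x^3 + 9·x^2 + 6·x + 3
  leading term 3·x^3: subtract (3)·g(x) = 3·x^3 + 9·x^2 + 6·x + 3, leaving 0
The remainder is 0, so f(x) = g(x) · h(x) with h(x) = x + 3. Hence g | f, i.e. f ∈ (g).

Final answer: YES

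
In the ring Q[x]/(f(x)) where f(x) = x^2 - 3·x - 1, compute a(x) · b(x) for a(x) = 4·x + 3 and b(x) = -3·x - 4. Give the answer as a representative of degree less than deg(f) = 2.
First multiply in Q[x] without reducing: a · b = -12·x^2 - 25·x - 12. Now divide by f(x) = x^2 - 3·x - 1, eliminating the leading term at each step:
  leading term -12·x^2: subtract (-12)·f(x) = -12·x^2 + 36·x + 12, leaving -61·x - 24
The degree is now < 2, so this is the remainder. Hence a · b ≡ -61·x - 24 in Q[x]/(f).

Final answer: a · b ≡ -61·x - 24 (mod f(x))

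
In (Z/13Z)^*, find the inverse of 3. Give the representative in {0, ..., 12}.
3^(−1) ≡ 9 (mod 13)

Apply the extended Euclidean algorithm to (13, 3), tracking rows (r, s, t) with s·13 + t·3 = r. Each division r_prev = q·r_cur + r_new produces the new row as (previous row) − q·(current row):
  row A: (13, 1, 0)   [1·13 + 0·3 = 13]
  row B: (3, 0, 1)   [0·13 + 1·3 = 3]
  13 = 4·3 + 1   → row C = row A − 4·row B = (1, 1, −4)   [check: 1·13 − 4·3 = 1]
  3 = 3·1 + 0   → remainder 0, stop. gcd = 1 (last nonzero row C).
The gcd is 1, so 3 is invertible mod 13. The last nonzero row gives 1·13 − 4·3 = 1, so t = −4. So 3^(−1) ≡ −4 ≡ 9 (mod 13). Verify: 3 · 9 = 27 ≡ 1 (mod 13). ✓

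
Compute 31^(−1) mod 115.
Apply the extended Euclidean algorithm to (115, 31), tracking rows (r, s, t) with s·115 + t·31 = r. Each division r_prev = q·r_cur + r_new produces the new row as (previous row) − q·(current row):
  row A: (115, 1, 0)   [1·115 + 0·31 = 115]
  row B: (31, 0, 1)   [0·115 + 1·31 = 31]
  115 = 3·31 + 22   → row C = row A − 3·row B = (22, 1, −3)   [check: 1·115 − 3·31 = 22]
  31 = 1·22 + 9   → row D = row B − 1·row C = (9, −1, 4)   [check: −1·115 + 4·31 = 9]
  22 = 2·9 + 4   → row E = row C − 2·row D = (4, 3, −11)   [check: 3·115 − 11·31 = 4]
  9 = 2·4 + 1   → row F = row D − 2·row E = (1, −7, 26)   [check: −7·115 + 26·31 = 1]
  4 = 4·1 + 0   → remainder 0, stop. gcd = 1 (last nonzero row F).
The gcd is 1, so 31 is invertible mod 115. The last nonzero row gives −7·115 + 26·31 = 1, so t = 26. So 31^(−1) ≡ 26 (mod 115). Verify: 31 · 26 = 806 ≡ 1 (mod 115). ✓

Final answer: 31^(−1) ≡ 26 (mod 115)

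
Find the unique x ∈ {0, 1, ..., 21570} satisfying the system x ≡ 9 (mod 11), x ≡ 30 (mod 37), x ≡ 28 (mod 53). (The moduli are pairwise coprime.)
The moduli 11, 37, 53 are pairwise coprime, so by the CRT there is a unique solution mod 11·37·53 = 21571.
Solve by successive substitution. Start with x ≡ 9 (mod 11).
  Combine with x ≡ 30 (mod 37): write x = 9 + 11·t and require 9 + 11·t ≡ 30 (mod 37), i.e. 11·t ≡ 30 − 9 ≡ 21 (mod 37). Since 11^(−1) ≡ 27 (mod 37), t ≡ 27·21 ≡ 12 (mod 37). So x ≡ 9 + 11·12 = 141 (mod 407).
  Combine with x ≡ 28 (mod 53): write x = 141 + 407·t and require 141 + 407·t ≡ 28 (mod 53), i.e. 407·t ≡ 28 − 141 ≡ 46 (mod 53). Since 407^(−1) ≡ 28 (mod 53) (407 ≡ 36 (mod 53)), t ≡ 28·46 ≡ 16 (mod 53). So x ≡ 141 + 407·16 = 6653 (mod 21571).
Unique solution in [0, 21571): x = 6653.

Final answer: x ≡ 6653 (mod 21571); the representative in [0, 21571) is 6653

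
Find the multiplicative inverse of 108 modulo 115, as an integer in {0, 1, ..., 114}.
108^(−1) ≡ 82 (mod 115)

Apply the extended Euclidean algorithm to (115, 108), tracking rows (r, s, t) with s·115 + t·108 = r. Each division r_prev = q·r_cur + r_new produces the new row as (previous row) − q·(current row):
  row A: (115, 1, 0)   [1·115 + 0·108 = 115]
  row B: (108, 0, 1)   [0·115 + 1·108 = 108]
  115 = 1·108 + 7   → row C = row A − 1·row B = (7, 1, −1)   [check: 1·115 − 1·108 = 7]
  108 = 15·7 + 3   → row D = row B − 15·row C = (3, −15, 16)   [check: −15·115 + 16·108 = 3]
  7 = 2·3 + 1   → row E = row C − 2·row D = (1, 31, −33)   [check: 31·115 − 33·108 = 1]
  3 = 3·1 + 0   → remainder 0, stop. gcd = 1 (last nonzero row E).
The gcd is 1, so 108 is invertible mod 115. The last nonzero row gives 31·115 − 33·108 = 1, so t = −33. So 108^(−1) ≡ −33 ≡ 82 (mod 115). Verify: 108 · 82 = 8856 ≡ 1 (mod 115). ✓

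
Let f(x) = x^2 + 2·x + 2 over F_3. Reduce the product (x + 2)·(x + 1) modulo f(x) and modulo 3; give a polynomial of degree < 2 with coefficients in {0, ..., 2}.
a · b ≡ x (mod f(x))

Multiply as integer polynomials: a · b = x^2 + 3·x + 2. Reducing coefficients mod 3: a · b ≡ x^2 + 2. Now divide by f(x) = x^2 + 2·x + 2 in F_3[x], eliminating the leading term at each step:
  leading term x^2: subtract (1)·f(x) = x^2 + 2·x + 2, leaving x (coefficients mod 3)
The degree is now < 2, so this is the remainder. Hence a · b ≡ x in F_3[x]/(f).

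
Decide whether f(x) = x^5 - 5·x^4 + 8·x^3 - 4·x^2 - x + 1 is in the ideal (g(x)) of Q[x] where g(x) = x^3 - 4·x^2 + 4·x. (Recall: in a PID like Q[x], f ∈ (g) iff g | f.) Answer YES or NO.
NO

In Q[x] the ideal (g) consists of all multiples of g, so f ∈ (g) iff g | f, i.e. iff the remainder of f on division by g is 0. Divide f by g (g is monic, so eliminate the leading term of the running remainder at each step):
  leading term x^5: subtract (x^2)·g(x) = x^5 - 4·x^4 + 4·x^3, leaving -x^4 + 4·x^3 - 4·x^2 - x + 1
  leading term -x^4: subtract (-x)·g(x) = -x^4 + 4·x^3 - 4·x^2, leaving 1 - x
The remainder r(x) = 1 - x ≠ 0 (and deg r < deg g), so g ∤ f, i.e. f ∉ (g).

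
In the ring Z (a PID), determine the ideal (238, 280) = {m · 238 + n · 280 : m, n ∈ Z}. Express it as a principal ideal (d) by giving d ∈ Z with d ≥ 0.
(238, 280) = (14); d = 14

In the PID Z, (a, b) is generated by gcd(a, b). Compute gcd(280, 238) with the extended Euclidean algorithm, tracking rows (r, s, t) with s·280 + t·238 = r:
  row A: (280, 1, 0)   [1·280 + 0·238 = 280]
  row B: (238, 0, 1)   [0·280 + 1·238 = 238]
  280 = 1·238 + 42   → row C = row A − 1·row B = (42, 1, −1)   [check: 1·280 − 1·238 = 42]
  238 = 5·42 + 28   → row D = row B − 5·row C = (28, −5, 6)   [check: −5·280 + 6·238 = 28]
  42 = 1·28 + 14   → row E = row C − 1·row D = (14, 6, −7)   [check: 6·280 − 7·238 = 14]
  28 = 2·14 + 0   → remainder 0, stop. gcd = 14 (last nonzero row E).
So gcd(238, 280) = 14, with Bézout identity 6·280 − 7·238 = 14. Containment (⊇): the Bézout identity exhibits 14 as an element of (238, 280), giving (14) ⊆ (238, 280). Containment (⊆): since 14 | 238 and 14 | 280 (238 = 14·17, 280 = 14·20), every Z-linear combination of 238 and 280 is divisible by 14, so (238, 280) ⊆ (14). Therefore (238, 280) = (14), d = 14.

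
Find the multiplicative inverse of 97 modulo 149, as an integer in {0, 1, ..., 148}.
97^(−1) ≡ 106 (mod 149)

Apply the extended Euclidean algorithm to (149, 97), tracking rows (r, s, t) with s·149 + t·97 = r. Each division r_prev = q·r_cur + r_new produces the new row as (previous row) − q·(current row):
  row A: (149, 1, 0)   [1·149 + 0·97 = 149]
  row B: (97, 0, 1)   [0·149 + 1·97 = 97]
  149 = 1·97 + 52   → row C = row A − 1·row B = (52, 1, −1)   [check: 1·149 − 1·97 = 52]
  97 = 1·52 + 45   → row D = row B − 1·row C = (45, −1, 2)   [check: −1·149 + 2·97 = 45]
  52 = 1·45 + 7   → row E = row C − 1·row D = (7, 2, −3)   [check: 2·149 − 3·97 = 7]
  45 = 6·7 + 3   → row F = row D − 6·row E = (3, −13, 20)   [check: −13·149 + 20·97 = 3]
  7 = 2·3 + 1   → row G = row E − 2·row F = (1, 28, −43)   [check: 28·149 − 43·97 = 1]
  3 = 3·1 + 0   → remainder 0, stop. gcd = 1 (last nonzero row G).
The gcd is 1, so 97 is invertible mod 149. The last nonzero row gives 28·149 − 43·97 = 1, so t = −43. So 97^(−1) ≡ −43 ≡ 106 (mod 149). Verify: 97 · 106 = 10282 ≡ 1 (mod 149). ✓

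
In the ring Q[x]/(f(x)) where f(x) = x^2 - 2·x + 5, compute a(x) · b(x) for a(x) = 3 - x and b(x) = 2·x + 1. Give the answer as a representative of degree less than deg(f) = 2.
a · b ≡ x + 13 (mod f(x))

First multiply in Q[x] without reducing: a · b = -2·x^2 + 5·x + 3. Now divide by f(x) = x^2 - 2·x + 5, eliminating the leading term at each step:
  leading term -2·x^2: subtract (-2)·f(x) = -2·x^2 + 4·x - 10, leaving x + 13
The degree is now < 2, so this is the remainder. Hence a · b ≡ x + 13 in Q[x]/(f).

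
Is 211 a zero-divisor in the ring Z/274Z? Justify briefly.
NO

gcd(211, 274) = 1, so 211 is a unit in Z/274Z (it has a multiplicative inverse). A unit cannot be a zero-divisor: if 211·b ≡ 0 then multiplying both sides by 211^(−1) gives b ≡ 0. So 211 is not a zero-divisor.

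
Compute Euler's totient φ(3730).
φ is multiplicative, with φ(p^e) = p^e − p^(e−1). Factorise 3730 = 2 · 5 · 373. Then
  φ(3730) = (2 − 1) · (5 − 1) · (373 − 1) = 1 · 4 · 372 = 1488.

Final answer: φ(3730) = 1488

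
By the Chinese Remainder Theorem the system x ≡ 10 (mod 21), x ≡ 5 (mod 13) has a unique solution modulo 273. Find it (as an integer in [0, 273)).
The moduli 21, 13 are pairwise coprime, so by the CRT there is a unique solution mod 21·13 = 273.
Solve by successive substitution. Start with x ≡ 10 (mod 21).
  Combine with x ≡ 5 (mod 13): write x = 10 + 21·t and require 10 + 21·t ≡ 5 (mod 13), i.e. 21·t ≡ 5 − 10 ≡ 8 (mod 13). Since 21^(−1) ≡ 5 (mod 13) (21 ≡ 8 (mod 13)), t ≡ 5·8 ≡ 1 (mod 13). So x ≡ 10 + 21·1 = 31 (mod 273).
Unique solution in [0, 273): x = 31.

Final answer: x ≡ 31 (mod 273); the representative in [0, 273) is 31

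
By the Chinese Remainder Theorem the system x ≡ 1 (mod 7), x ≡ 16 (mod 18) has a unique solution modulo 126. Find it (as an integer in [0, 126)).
x ≡ 106 (mod 126); the representative in [0, 126) is 106

The moduli 7, 18 are pairwise coprime, so by the CRT there is a unique solution mod 7·18 = 126.
Solve by successive substitution. Start with x ≡ 1 (mod 7).
  Combine with x ≡ 16 (mod 18): write x = 1 + 7·t and require 1 + 7·t ≡ 16 (mod 18), i.e. 7·t ≡ 16 − 1 ≡ 15 (mod 18). Since 7^(−1) ≡ 13 (mod 18), t ≡ 13·15 ≡ 15 (mod 18). So x ≡ 1 + 7·15 = 106 (mod 126).
Unique solution in [0, 126): x = 106.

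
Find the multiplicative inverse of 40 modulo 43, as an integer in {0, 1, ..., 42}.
40^(−1) ≡ 14 (mod 43)

Apply the extended Euclidean algorithm to (43, 40), tracking rows (r, s, t) with s·43 + t·40 = r. Each division r_prev = q·r_cur + r_new produces the new row as (previous row) − q·(current row):
  row A: (43, 1, 0)   [1·43 + 0·40 = 43]
  row B: (40, 0, 1)   [0·43 + 1·40 = 40]
  43 = 1·40 + 3   → row C = row A − 1·row B = (3, 1, −1)   [check: 1·43 − 1·40 = 3]
  40 = 13·3 + 1   → row D = row B − 13·row C = (1, −13, 14)   [check: −13·43 + 14·40 = 1]
  3 = 3·1 + 0   → remainder 0, stop. gcd = 1 (last nonzero row D).
The gcd is 1, so 40 is invertible mod 43. The last nonzero row gives −13·43 + 14·40 = 1, so t = 14. So 40^(−1) ≡ 14 (mod 43). Verify: 40 · 14 = 560 ≡ 1 (mod 43). ✓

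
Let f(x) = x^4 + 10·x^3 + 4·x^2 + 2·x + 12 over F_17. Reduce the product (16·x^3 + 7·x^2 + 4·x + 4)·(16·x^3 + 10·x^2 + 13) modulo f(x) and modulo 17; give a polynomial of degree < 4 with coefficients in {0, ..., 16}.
a · b ≡ 5·x^3 + x^2 + x + 12 (mod f(x))

Multiply as integer polynomials: a · b = 256·x^6 + 272·x^5 + 134·x^4 + 312·x^3 + 131·x^2 + 52·x + 52. Reducing coefficients mod 17: a · b ≡ x^6 + 15·x^4 + 6·x^3 + 12·x^2 + x + 1. Now divide by f(x) = x^4 + 10·x^3 + 4·x^2 + 2·x + 12 in F_17[x], eliminating the leading term at each step:
  leading term x^6: subtract (x^2)·f(x) = x^6 + 10·x^5 + 4·x^4 + 2·x^3 + 12·x^2, leaving 7·x^5 + 11·x^4 + 4·x^3 + x + 1 (coefficients mod 17)
  leading term 7·x^5: subtract (7·x)·f(x) = 7·x^5 + 2·x^4 + 11·x^3 + 14·x^2 + 16·x, leaving 9·x^4 + 10·x^3 + 3·x^2 + 2·x + 1 (coefficients mod 17)
  leading term 9·x^4: subtract (9)·f(x) = 9·x^4 + 5·x^3 + 2·x^2 + x + 6, leaving 5·x^3 + x^2 + x + 12 (coefficients mod 17)
The degree is now < 4, so this is the remainder. Hence a · b ≡ 5·x^3 + x^2 + x + 12 in F_17[x]/(f).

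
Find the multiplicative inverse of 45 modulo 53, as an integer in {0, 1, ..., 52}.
Apply the extended Euclidean algorithm to (53, 45), tracking rows (r, s, t) with s·53 + t·45 = r. Each division r_prev = q·r_cur + r_new produces the new row as (previous row) − q·(current row):
  row A: (53, 1, 0)   [1·53 + 0·45 = 53]
  row B: (45, 0, 1)   [0·53 + 1·45 = 45]
  53 = 1·45 + 8   → row C = row A − 1·row B = (8, 1, −1)   [check: 1·53 − 1·45 = 8]
  45 = 5·8 + 5   → row D = row B − 5·row C = (5, −5, 6)   [check: −5·53 + 6·45 = 5]
  8 = 1·5 + 3   → row E = row C − 1·row D = (3, 6, −7)   [check: 6·53 − 7·45 = 3]
  5 = 1·3 + 2   → row F = row D − 1·row E = (2, −11, 13)   [check: −11·53 + 13·45 = 2]
  3 = 1·2 + 1   → row G = row E − 1·row F = (1, 17, −20)   [check: 17·53 − 20·45 = 1]
  2 = 2·1 + 0   → remainder 0, stop. gcd = 1 (last nonzero row G).
The gcd is 1, so 45 is invertible mod 53. The last nonzero row gives 17·53 − 20·45 = 1, so t = −20. So 45^(−1) ≡ −20 ≡ 33 (mod 53). Verify: 45 · 33 = 1485 ≡ 1 (mod 53). ✓

Final answer: 45^(−1) ≡ 33 (mod 53)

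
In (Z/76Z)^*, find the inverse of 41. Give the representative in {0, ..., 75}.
Apply the extended Euclidean algorithm to (76, 41), tracking rows (r, s, t) with s·76 + t·41 = r. Each division r_prev = q·r_cur + r_new produces the new row as (previous row) − q·(current row):
  row A: (76, 1, 0)   [1·76 + 0·41 = 76]
  row B: (41, 0, 1)   [0·76 + 1·41 = 41]
  76 = 1·41 + 35   → row C = row A − 1·row B = (35, 1, −1)   [check: 1·76 − 1·41 = 35]
  41 = 1·35 + 6   → row D = row B − 1·row C = (6, −1, 2)   [check: −1·76 + 2·41 = 6]
  35 = 5·6 + 5   → row E = row C − 5·row D = (5, 6, −11)   [check: 6·76 − 11·41 = 5]
  6 = 1·5 + 1   → row F = row D − 1·row E = (1, −7, 13)   [check: −7·76 + 13·41 = 1]
  5 = 5·1 + 0   → remainder 0, stop. gcd = 1 (last nonzero row F).
The gcd is 1, so 41 is invertible mod 76. The last nonzero row gives −7·76 + 13·41 = 1, so t = 13. So 41^(−1) ≡ 13 (mod 76). Verify: 41 · 13 = 533 ≡ 1 (mod 76). ✓

Final answer: 41^(−1) ≡ 13 (mod 76)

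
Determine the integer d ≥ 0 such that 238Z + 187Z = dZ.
In the PID Z, (a, b) is generated by gcd(a, b). Compute gcd(238, 187) with the extended Euclidean algorithm, tracking rows (r, s, t) with s·238 + t·187 = r:
  row A: (238, 1, 0)   [1·238 + 0·187 = 238]
  row B: (187, 0, 1)   [0·238 + 1·187 = 187]
  238 = 1·187 + 51   → row C = row A − 1·row B = (51, 1, −1)   [check: 1·238 − 1·187 = 51]
  187 = 3·51 + 34   → row D = row B − 3·row C = (34, −3, 4)   [check: −3·238 + 4·187 = 34]
  51 = 1·34 + 17   → row E = row C − 1·row D = (17, 4, −5)   [check: 4·238 − 5·187 = 17]
  34 = 2·17 + 0   → remainder 0, stop. gcd = 17 (last nonzero row E).
So gcd(238, 187) = 17, with Bézout identity 4·238 − 5·187 = 17. Containment (⊇): the Bézout identity exhibits 17 as an element of (238, 187), giving (17) ⊆ (238, 187). Containment (⊆): since 17 | 238 and 17 | 187 (238 = 17·14, 187 = 17·11), every Z-linear combination of 238 and 187 is divisible by 17, so (238, 187) ⊆ (17). Therefore (238, 187) = (17), d = 17.

Final answer: (238, 187) = (17); d = 17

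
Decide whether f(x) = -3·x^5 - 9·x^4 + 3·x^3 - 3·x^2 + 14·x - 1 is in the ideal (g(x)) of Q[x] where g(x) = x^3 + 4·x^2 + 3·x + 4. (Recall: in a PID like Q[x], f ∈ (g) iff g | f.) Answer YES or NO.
In Q[x] the ideal (g) consists of all multiples of g, so f ∈ (g) iff g | f, i.e. iff the remainder of f on division by g is 0. Divide f by g (g is monic, so eliminate the leading term of the running remainder at each step):
  leading term -3·x^5: subtract (-3·x^2)·g(x) = -3·x^5 - 12·x^4 - 9·x^3 - 12·x^2, leaving 3·x^4 + 12·x^3 + 9·x^2 + 14·x - 1
  leading term 3·x^4: subtract (3·x)·g(x) = 3·x^4 + 12·x^3 + 9·x^2 + 12·x, leaving 2·x - 1
The remainder r(x) = 2·x - 1 ≠ 0 (and deg r < deg g), so g ∤ f, i.e. f ∉ (g).

Final answer: NO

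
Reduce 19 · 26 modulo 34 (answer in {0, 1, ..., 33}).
18

Both factors are already reduced mod 34. 19 · 26 = 494. Dividing by 34: 494 = 14·34 + 18. So (19 · 26) mod 34 = 18.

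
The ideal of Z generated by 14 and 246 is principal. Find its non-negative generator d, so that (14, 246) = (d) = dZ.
(14, 246) = (2); d = 2

In the PID Z, (a, b) is generated by gcd(a, b). Compute gcd(246, 14) with the extended Euclidean algorithm, tracking rows (r, s, t) with s·246 + t·14 = r:
  row A: (246, 1, 0)   [1·246 + 0·14 = 246]
  row B: (14, 0, 1)   [0·246 + 1·14 = 14]
  246 = 17·14 + 8   → row C = row A − 17·row B = (8, 1, −17)   [check: 1·246 − 17·14 = 8]
  14 = 1·8 + 6   → row D = row B − 1·row C = (6, −1, 18)   [check: −1·246 + 18·14 = 6]
  8 = 1·6 + 2   → row E = row C − 1·row D = (2, 2, −35)   [check: 2·246 − 35·14 = 2]
  6 = 3·2 + 0   → remainder 0, stop. gcd = 2 (last nonzero row E).
So gcd(14, 246) = 2, with Bézout identity 2·246 − 35·14 = 2. Containment (⊇): the Bézout identity exhibits 2 as an element of (14, 246), giving (2) ⊆ (14, 246). Containment (⊆): since 2 | 14 and 2 | 246 (14 = 2·7, 246 = 2·123), every Z-linear combination of 14 and 246 is divisible by 2, so (14, 246) ⊆ (2). Therefore (14, 246) = (2), d = 2.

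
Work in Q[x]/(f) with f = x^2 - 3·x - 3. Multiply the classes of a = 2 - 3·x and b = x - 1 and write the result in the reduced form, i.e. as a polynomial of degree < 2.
a · b ≡ -4·x - 11 (mod f(x))

First multiply in Q[x] without reducing: a · b = -3·x^2 + 5·x - 2. Now divide by f(x) = x^2 - 3·x - 3, eliminating the leading term at each step:
  leading term -3·x^2: subtract (-3)·f(x) = -3·x^2 + 9·x + 9, leaving -4·x - 11
The degree is now < 2, so this is the remainder. Hence a · b ≡ -4·x - 11 in Q[x]/(f).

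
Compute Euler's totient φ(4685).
φ(4685) = 3744

φ is multiplicative, with φ(p^e) = p^e − p^(e−1). Factorise 4685 = 5 · 937. Then
  φ(4685) = (5 − 1) · (937 − 1) = 4 · 936 = 3744.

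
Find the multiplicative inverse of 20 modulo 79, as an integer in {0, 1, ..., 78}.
20^(−1) ≡ 4 (mod 79)

Apply the extended Euclidean algorithm to (79, 20), tracking rows (r, s, t) with s·79 + t·20 = r. Each division r_prev = q·r_cur + r_new produces the new row as (previous row) − q·(current row):
  row A: (79, 1, 0)   [1·79 + 0·20 = 79]
  row B: (20, 0, 1)   [0·79 + 1·20 = 20]
  79 = 3·20 + 19   → row C = row A − 3·row B = (19, 1, −3)   [check: 1·79 − 3·20 = 19]
  20 = 1·19 + 1   → row D = row B − 1·row C = (1, −1, 4)   [check: −1·79 + 4·20 = 1]
  19 = 19·1 + 0   → remainder 0, stop. gcd = 1 (last nonzero row D).
The gcd is 1, so 20 is invertible mod 79. The last nonzero row gives −1·79 + 4·20 = 1, so t = 4. So 20^(−1) ≡ 4 (mod 79). Verify: 20 · 4 = 80 ≡ 1 (mod 79). ✓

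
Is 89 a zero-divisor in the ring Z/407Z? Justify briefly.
gcd(89, 407) = 1, so 89 is a unit in Z/407Z (it has a multiplicative inverse). A unit cannot be a zero-divisor: if 89·b ≡ 0 then multiplying both sides by 89^(−1) gives b ≡ 0. So 89 is not a zero-divisor.

Final answer: NO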